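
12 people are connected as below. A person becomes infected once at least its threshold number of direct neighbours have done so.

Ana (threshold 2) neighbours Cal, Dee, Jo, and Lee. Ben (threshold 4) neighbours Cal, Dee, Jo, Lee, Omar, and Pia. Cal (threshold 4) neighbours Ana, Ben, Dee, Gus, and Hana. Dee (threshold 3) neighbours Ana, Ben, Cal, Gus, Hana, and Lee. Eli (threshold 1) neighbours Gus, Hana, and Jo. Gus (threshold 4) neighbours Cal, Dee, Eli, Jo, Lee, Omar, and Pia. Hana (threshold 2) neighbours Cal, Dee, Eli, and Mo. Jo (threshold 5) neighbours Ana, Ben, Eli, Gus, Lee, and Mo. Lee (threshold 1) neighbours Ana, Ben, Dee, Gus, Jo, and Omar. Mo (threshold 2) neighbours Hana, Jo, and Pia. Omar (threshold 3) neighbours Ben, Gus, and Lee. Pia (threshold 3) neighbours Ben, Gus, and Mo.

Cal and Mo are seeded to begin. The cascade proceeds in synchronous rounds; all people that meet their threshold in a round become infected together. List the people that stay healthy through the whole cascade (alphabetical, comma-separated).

Round 1 — Cal, Mo become infected (initial).
Round 2 — checking thresholds:
  Ana: 1 of 4 neighbours < 2, below threshold.
  Ben: 1 of 6 neighbours < 4, below threshold.
  Dee: 1 of 6 neighbours < 3, below threshold.
  Gus: 1 of 7 neighbours < 4, below threshold.
  Hana: 2 of 4 neighbours ≥ 2, becomes infected.
  Jo: 1 of 6 neighbours < 5, below threshold.
  Pia: 1 of 3 neighbours < 3, below threshold.
Round 3 — checking thresholds:
  Ana: 1 of 4 neighbours < 2, below threshold.
  Ben: 1 of 6 neighbours < 4, below threshold.
  Dee: 2 of 6 neighbours < 3, below threshold.
  Eli: 1 of 3 neighbours ≥ 1, becomes infected.
  Gus: 1 of 7 neighbours < 4, below threshold.
  Jo: 1 of 6 neighbours < 5, below threshold.
  Pia: 1 of 3 neighbours < 3, below threshold.
Round 4 — no new infections; cascade stops.

Ana, Ben, Dee, Gus, Jo, Lee, Omar, Pia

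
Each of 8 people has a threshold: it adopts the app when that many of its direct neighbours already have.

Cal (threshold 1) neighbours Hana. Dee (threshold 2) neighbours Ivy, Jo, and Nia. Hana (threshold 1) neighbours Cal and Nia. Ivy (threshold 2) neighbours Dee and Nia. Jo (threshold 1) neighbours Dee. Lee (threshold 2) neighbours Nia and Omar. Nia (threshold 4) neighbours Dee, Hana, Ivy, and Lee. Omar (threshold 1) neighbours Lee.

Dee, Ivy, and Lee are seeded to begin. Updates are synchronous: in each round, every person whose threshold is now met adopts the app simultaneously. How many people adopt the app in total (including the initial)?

Round 1 — Dee, Ivy, Lee adopt the app (initial).
Round 2 — checking thresholds:
  Jo: 1 of 1 neighbours ≥ 1, adopts the app.
  Nia: 3 of 4 neighbours < 4, not yet.
  Omar: 1 of 1 neighbours ≥ 1, adopts the app.
Round 3 — no new adoptions; cascade stops.

5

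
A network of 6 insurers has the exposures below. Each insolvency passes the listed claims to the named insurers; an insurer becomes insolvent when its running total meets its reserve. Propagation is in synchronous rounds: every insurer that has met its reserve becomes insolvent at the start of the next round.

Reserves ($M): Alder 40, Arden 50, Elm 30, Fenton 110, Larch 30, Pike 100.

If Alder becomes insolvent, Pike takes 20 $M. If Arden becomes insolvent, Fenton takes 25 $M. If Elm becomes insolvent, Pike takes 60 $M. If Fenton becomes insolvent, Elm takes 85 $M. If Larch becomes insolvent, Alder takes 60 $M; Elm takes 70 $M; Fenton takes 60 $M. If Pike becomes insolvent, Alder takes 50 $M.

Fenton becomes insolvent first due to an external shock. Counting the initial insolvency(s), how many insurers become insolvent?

2

Round 1 — Fenton becomes insolvent (initial).
  Elm: +85 → 85 ≥ 30
Round 2 — Elm becomes insolvent.
  Pike: +60 → 60 < 100
No further insolvencies.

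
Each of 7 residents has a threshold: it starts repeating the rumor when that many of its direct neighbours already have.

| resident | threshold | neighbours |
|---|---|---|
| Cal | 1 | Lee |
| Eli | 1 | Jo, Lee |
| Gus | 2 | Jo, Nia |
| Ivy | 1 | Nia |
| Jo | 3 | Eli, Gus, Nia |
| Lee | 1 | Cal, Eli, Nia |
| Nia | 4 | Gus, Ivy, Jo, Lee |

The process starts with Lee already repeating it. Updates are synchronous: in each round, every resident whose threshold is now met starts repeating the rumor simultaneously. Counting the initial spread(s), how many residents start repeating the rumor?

3

Round 1 — Lee starts repeating the rumor (initial).
Round 2 — checking thresholds:
  Cal: 1 of 1 neighbours ≥ 1, starts repeating the rumor.
  Eli: 1 of 2 neighbours ≥ 1, starts repeating the rumor.
  Nia: 1 of 4 neighbours < 4, holds.
Round 3 — no new spreads; cascade stops.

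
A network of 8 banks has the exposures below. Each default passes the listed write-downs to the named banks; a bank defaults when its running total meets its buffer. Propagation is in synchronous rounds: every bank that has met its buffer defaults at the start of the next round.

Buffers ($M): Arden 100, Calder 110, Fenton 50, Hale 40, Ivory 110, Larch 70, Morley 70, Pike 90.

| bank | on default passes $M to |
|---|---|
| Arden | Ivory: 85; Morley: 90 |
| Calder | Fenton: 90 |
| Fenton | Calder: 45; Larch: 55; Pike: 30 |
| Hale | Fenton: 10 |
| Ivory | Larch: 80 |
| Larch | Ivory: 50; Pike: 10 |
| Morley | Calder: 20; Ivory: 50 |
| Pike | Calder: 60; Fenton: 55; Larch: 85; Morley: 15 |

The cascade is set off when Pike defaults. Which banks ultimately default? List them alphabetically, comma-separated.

Fenton, Larch, Pike

Round 1 — Pike defaults (initial).
  Calder: +60 → 60 < 110
  Fenton: +55 → 55 ≥ 50
  Larch: +85 → 85 ≥ 70
  Morley: +15 → 15 < 70
Round 2 — Fenton, Larch default.
  Calder: +45 → 105 < 110
  Ivory: +50 → 50 < 110
No further defaults.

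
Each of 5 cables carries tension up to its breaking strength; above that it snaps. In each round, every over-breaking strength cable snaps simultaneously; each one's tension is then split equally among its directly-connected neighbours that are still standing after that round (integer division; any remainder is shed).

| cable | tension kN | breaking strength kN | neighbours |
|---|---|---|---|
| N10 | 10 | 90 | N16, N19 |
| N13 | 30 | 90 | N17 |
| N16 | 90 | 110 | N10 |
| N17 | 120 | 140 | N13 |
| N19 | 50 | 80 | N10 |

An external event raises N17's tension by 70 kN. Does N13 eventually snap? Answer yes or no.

yes

Round 1 — N17 at 190 > 140. N17 snaps.
  N17 sheds 190 kN to N13: 190 each.
    N13: 30+190 = 220 > 90
Round 2 — N13 snaps.
  N13 sheds 220 kN: no online neighbours, lost.
No further breaks.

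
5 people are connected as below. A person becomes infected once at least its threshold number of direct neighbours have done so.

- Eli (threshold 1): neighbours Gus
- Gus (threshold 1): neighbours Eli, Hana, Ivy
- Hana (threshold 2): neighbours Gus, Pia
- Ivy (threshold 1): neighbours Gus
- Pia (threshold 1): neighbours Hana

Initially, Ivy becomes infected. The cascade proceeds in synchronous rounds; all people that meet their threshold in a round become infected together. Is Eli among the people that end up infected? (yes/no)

yes

Round 1 — Ivy becomes infected (initial).
Round 2 — checking thresholds:
  Gus: 1 of 3 neighbours ≥ 1, becomes infected.
Round 3 — checking thresholds:
  Eli: 1 of 1 neighbours ≥ 1, becomes infected.
  Hana: 1 of 2 neighbours < 2, not yet.
Round 4 — no new infections; cascade stops.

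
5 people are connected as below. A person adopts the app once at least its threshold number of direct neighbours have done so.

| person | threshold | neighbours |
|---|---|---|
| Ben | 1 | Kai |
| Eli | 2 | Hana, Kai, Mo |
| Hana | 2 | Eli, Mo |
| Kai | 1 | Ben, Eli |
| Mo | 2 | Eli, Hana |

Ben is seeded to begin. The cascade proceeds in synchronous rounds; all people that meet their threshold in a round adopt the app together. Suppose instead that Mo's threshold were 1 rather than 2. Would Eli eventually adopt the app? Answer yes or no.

With Mo's threshold at 1:
Round 1 — Ben adopts the app (initial).
Round 2 — checking thresholds:
  Kai: 1 of 2 neighbours ≥ 1, adopts the app.
Round 3 — no new adoptions; cascade stops.

no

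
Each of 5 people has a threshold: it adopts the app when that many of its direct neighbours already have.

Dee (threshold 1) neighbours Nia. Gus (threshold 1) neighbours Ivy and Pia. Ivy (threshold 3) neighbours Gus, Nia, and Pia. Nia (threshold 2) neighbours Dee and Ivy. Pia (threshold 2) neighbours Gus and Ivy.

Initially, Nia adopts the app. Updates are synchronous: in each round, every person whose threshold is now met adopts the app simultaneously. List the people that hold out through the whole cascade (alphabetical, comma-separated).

Gus, Ivy, Pia

Round 1 — Nia adopts the app (initial).
Round 2 — checking thresholds:
  Dee: 1 of 1 neighbours ≥ 1, adopts the app.
  Ivy: 1 of 3 neighbours < 3, not yet.
Round 3 — no new adoptions; cascade stops.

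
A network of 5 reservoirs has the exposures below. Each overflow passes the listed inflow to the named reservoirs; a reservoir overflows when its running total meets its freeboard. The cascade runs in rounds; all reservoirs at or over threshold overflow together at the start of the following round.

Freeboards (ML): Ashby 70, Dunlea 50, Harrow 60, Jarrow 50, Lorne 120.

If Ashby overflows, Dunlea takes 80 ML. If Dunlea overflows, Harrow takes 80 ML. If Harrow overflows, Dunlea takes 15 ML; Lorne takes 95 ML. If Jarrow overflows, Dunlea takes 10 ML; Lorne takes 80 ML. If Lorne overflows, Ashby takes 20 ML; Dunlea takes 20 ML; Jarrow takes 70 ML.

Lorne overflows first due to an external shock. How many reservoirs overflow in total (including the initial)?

2

Round 1 — Lorne overflows (initial).
  Ashby: +20 → 20 < 70
  Dunlea: +20 → 20 < 50
  Jarrow: +70 → 70 ≥ 50
Round 2 — Jarrow overflows.
  Dunlea: +10 → 30 < 50
No further overflows.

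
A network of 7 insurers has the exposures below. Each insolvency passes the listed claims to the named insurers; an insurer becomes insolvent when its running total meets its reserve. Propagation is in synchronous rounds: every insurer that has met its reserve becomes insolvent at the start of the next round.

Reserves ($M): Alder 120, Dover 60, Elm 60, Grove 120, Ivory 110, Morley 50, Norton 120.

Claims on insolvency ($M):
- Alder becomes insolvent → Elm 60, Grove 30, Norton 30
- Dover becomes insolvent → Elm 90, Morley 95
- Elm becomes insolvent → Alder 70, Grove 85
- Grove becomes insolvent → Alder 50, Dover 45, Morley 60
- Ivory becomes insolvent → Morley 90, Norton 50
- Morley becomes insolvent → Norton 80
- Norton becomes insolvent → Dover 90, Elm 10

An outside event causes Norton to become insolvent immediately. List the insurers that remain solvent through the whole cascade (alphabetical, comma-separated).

Alder, Grove, Ivory

Round 1 — Norton becomes insolvent (initial).
  Dover: +90 → 90 ≥ 60
  Elm: +10 → 10 < 60
Round 2 — Dover becomes insolvent.
  Elm: +90 → 100 ≥ 60
  Morley: +95 → 95 ≥ 50
Round 3 — Elm, Morley become insolvent.
  Alder: +70 → 70 < 120
  Grove: +85 → 85 < 120
No further insolvencies.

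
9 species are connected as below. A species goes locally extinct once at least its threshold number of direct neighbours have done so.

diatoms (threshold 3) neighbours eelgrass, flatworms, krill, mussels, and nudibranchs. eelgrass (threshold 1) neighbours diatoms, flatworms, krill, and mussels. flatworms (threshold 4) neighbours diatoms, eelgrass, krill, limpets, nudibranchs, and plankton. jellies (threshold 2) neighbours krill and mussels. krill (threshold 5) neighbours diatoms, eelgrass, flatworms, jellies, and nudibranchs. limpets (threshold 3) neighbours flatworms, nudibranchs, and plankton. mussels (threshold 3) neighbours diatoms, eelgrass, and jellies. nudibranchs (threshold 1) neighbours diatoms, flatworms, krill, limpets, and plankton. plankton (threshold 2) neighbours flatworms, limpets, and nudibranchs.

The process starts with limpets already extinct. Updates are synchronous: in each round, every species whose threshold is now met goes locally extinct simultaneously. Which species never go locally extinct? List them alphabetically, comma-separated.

Round 1 — limpets goes locally extinct (initial).
Round 2 — checking thresholds:
  flatworms: 1 of 6 neighbours < 4, not yet.
  nudibranchs: 1 of 5 neighbours ≥ 1, goes locally extinct.
  plankton: 1 of 3 neighbours < 2, not yet.
Round 3 — checking thresholds:
  diatoms: 1 of 5 neighbours < 3, not yet.
  flatworms: 2 of 6 neighbours < 4, not yet.
  krill: 1 of 5 neighbours < 5, not yet.
  plankton: 2 of 3 neighbours ≥ 2, goes locally extinct.
Round 4 — no new extinctions; cascade stops.

diatoms, eelgrass, flatworms, jellies, krill, mussels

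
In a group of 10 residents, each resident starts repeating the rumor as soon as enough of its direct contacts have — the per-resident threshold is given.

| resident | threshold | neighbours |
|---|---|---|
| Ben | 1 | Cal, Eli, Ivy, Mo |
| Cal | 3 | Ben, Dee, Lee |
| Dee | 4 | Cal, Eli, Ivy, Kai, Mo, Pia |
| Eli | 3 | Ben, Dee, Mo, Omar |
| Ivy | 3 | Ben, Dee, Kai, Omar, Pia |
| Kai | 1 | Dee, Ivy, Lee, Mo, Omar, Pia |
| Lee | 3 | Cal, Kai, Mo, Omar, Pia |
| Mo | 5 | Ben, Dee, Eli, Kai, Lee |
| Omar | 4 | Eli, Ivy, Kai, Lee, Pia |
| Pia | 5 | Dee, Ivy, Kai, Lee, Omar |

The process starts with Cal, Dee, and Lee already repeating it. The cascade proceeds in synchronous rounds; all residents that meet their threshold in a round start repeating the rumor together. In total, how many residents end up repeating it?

6

Round 1 — Cal, Dee, Lee start repeating the rumor (initial).
Round 2 — checking thresholds:
  Ben: 1 of 4 neighbours ≥ 1, starts repeating the rumor.
  Eli: 1 of 4 neighbours < 3, holds.
  Ivy: 1 of 5 neighbours < 3, holds.
  Kai: 2 of 6 neighbours ≥ 1, starts repeating the rumor.
  Mo: 2 of 5 neighbours < 5, holds.
  Omar: 1 of 5 neighbours < 4, holds.
  Pia: 2 of 5 neighbours < 5, holds.
Round 3 — checking thresholds:
  Eli: 2 of 4 neighbours < 3, holds.
  Ivy: 3 of 5 neighbours ≥ 3, starts repeating the rumor.
  Mo: 4 of 5 neighbours < 5, holds.
  Omar: 2 of 5 neighbours < 4, holds.
  Pia: 3 of 5 neighbours < 5, holds.
Round 4 — no new spreads; cascade stops.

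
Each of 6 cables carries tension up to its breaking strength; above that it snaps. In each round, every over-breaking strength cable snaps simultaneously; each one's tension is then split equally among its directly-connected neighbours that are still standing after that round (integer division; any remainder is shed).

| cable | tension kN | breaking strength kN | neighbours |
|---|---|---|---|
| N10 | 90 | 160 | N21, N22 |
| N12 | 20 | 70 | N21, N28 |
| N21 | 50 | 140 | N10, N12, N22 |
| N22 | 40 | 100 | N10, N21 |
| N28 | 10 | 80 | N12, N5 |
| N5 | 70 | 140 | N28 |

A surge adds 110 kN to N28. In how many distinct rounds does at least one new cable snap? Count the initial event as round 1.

2

Round 1 — N28 at 120 > 80. N28 snaps.
  N28 sheds 120 kN to N12, N5: 60 each.
    N12: 20+60 = 80 > 70
    N5: 70+60 = 130 ≤ 140
Round 2 — N12 snaps.
  N12 sheds 80 kN to N21: 80 each.
    N21: 50+80 = 130 ≤ 140
No further breaks.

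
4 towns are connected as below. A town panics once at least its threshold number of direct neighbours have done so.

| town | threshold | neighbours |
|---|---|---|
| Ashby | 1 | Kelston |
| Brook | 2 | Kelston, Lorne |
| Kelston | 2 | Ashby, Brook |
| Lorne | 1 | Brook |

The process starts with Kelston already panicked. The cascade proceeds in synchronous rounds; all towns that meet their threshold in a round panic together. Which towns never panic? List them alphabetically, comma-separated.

Round 1 — Kelston panics (initial).
Round 2 — checking thresholds:
  Ashby: 1 of 1 neighbours ≥ 1, panics.
  Brook: 1 of 2 neighbours < 2, not yet.
Round 3 — no new panics; cascade stops.

Brook, Lorne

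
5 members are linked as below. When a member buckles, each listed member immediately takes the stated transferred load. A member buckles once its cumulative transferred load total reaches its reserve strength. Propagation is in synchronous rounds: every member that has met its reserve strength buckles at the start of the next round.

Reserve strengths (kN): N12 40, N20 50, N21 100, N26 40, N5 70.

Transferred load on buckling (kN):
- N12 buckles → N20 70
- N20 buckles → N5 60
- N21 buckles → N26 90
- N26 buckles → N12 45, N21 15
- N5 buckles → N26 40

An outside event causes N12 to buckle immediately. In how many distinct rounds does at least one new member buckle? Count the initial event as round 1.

2

Round 1 — N12 buckles (initial).
  N20: +70 → 70 ≥ 50
Round 2 — N20 buckles.
  N5: +60 → 60 < 70
No further bucklings.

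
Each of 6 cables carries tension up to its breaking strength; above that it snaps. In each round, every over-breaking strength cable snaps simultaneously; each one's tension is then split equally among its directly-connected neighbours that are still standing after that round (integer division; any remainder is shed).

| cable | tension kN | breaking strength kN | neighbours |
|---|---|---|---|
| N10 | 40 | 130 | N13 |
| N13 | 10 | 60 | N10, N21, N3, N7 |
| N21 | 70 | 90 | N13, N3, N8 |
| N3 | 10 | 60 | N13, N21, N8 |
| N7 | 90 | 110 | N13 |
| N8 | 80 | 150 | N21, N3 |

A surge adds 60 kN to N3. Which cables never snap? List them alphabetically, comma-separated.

Round 1 — N3 at 70 > 60. N3 snaps.
  N3 sheds 70 kN to N13, N21, N8: 23 each (1 lost).
    N13: 10+23 = 33 ≤ 60
    N21: 70+23 = 93 > 90
    N8: 80+23 = 103 ≤ 150
Round 2 — N21 snaps.
  N21 sheds 93 kN to N13, N8: 46 each (1 lost).
    N13: 33+46 = 79 > 60
    N8: 103+46 = 149 ≤ 150
Round 3 — N13 snaps.
  N13 sheds 79 kN to N10, N7: 39 each (1 lost).
    N10: 40+39 = 79 ≤ 130
    N7: 90+39 = 129 > 110
Round 4 — N7 snaps.
  N7 sheds 129 kN: no online neighbours, lost.
No further breaks.

N10, N8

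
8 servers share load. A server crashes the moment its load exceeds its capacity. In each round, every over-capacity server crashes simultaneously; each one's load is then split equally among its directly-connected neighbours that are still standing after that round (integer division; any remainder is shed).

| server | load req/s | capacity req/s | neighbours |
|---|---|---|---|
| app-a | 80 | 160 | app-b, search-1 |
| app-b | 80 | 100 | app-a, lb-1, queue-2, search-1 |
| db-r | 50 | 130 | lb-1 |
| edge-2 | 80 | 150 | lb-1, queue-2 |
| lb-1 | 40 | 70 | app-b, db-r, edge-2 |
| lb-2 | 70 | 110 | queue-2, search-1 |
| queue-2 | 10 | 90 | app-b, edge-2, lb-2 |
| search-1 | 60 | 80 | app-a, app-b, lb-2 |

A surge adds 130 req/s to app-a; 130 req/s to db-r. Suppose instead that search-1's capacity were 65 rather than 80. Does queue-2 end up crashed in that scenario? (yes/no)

yes

With search-1's capacity at 65:
Round 1 — app-a at 210 > 160; db-r at 180 > 130. app-a, db-r crash.
  app-a sheds 210 req/s to app-b, search-1: 105 each.
    app-b: 80+105 = 185 > 100
    search-1: 60+105 = 165 > 65
  db-r sheds 180 req/s to lb-1: 180 each.
    lb-1: 40+180 = 220 > 70
Round 2 — app-b, lb-1, search-1 crash.
  app-b sheds 185 req/s to queue-2: 185 each.
    queue-2: 10+185 = 195 > 90
  lb-1 sheds 220 req/s to edge-2: 220 each.
    edge-2: 80+220 = 300 > 150
  search-1 sheds 165 req/s to lb-2: 165 each.
    lb-2: 70+165 = 235 > 110
Round 3 — edge-2, lb-2, queue-2 crash.
  edge-2 sheds 300 req/s: no online neighbours, lost.
  lb-2 sheds 235 req/s: no online neighbours, lost.
  queue-2 sheds 195 req/s: no online neighbours, lost.
No further crashes.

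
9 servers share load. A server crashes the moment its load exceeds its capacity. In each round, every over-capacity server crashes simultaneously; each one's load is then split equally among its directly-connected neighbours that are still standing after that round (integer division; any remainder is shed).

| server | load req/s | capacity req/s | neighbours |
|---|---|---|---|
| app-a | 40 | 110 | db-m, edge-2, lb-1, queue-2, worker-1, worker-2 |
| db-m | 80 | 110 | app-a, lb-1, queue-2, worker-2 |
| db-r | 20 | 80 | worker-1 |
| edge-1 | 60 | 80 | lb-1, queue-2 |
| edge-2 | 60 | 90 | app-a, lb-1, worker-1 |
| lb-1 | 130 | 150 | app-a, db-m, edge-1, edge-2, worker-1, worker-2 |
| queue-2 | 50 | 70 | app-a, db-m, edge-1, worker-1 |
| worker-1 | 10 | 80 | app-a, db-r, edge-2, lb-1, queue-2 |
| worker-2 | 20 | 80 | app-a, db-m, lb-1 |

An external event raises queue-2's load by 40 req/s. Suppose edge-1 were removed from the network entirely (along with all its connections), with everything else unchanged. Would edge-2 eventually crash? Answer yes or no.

no

With edge-1 removed:
Round 1 — queue-2 at 90 > 70. queue-2 crashes.
  queue-2 sheds 90 req/s to app-a, db-m, worker-1: 30 each.
    app-a: 40+30 = 70 ≤ 110
    db-m: 80+30 = 110 ≤ 110
    worker-1: 10+30 = 40 ≤ 80
No further crashes.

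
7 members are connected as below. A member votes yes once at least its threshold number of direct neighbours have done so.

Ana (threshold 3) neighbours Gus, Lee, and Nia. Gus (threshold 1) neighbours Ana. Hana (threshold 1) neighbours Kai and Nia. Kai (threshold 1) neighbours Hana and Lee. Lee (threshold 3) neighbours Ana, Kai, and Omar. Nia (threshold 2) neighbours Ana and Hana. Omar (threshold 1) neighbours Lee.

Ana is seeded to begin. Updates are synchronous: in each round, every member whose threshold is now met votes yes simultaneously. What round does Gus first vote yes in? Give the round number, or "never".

Round 1 — Ana votes yes (initial).
Round 2 — checking thresholds:
  Gus: 1 of 1 neighbours ≥ 1, votes yes.
  Lee: 1 of 3 neighbours < 3, not yet.
  Nia: 1 of 2 neighbours < 2, not yet.
Round 3 — no new yes votes; cascade stops.

2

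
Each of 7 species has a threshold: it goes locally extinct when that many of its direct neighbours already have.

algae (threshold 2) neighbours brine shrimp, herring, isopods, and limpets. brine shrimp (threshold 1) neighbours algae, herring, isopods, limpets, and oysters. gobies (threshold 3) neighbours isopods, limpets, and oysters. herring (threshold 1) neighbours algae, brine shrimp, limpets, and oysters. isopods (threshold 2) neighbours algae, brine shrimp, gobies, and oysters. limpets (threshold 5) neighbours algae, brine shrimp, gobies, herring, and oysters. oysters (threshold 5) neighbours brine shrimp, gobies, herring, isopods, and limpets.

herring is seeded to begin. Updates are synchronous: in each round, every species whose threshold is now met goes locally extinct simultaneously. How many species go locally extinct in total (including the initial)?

4

Round 1 — herring goes locally extinct (initial).
Round 2 — checking thresholds:
  algae: 1 of 4 neighbours < 2, below threshold.
  brine shrimp: 1 of 5 neighbours ≥ 1, goes locally extinct.
  limpets: 1 of 5 neighbours < 5, below threshold.
  oysters: 1 of 5 neighbours < 5, below threshold.
Round 3 — checking thresholds:
  algae: 2 of 4 neighbours ≥ 2, goes locally extinct.
  isopods: 1 of 4 neighbours < 2, below threshold.
  limpets: 2 of 5 neighbours < 5, below threshold.
  oysters: 2 of 5 neighbours < 5, below threshold.
Round 4 — checking thresholds:
  isopods: 2 of 4 neighbours ≥ 2, goes locally extinct.
  limpets: 3 of 5 neighbours < 5, below threshold.
  oysters: 2 of 5 neighbours < 5, below threshold.
Round 5 — no new extinctions; cascade stops.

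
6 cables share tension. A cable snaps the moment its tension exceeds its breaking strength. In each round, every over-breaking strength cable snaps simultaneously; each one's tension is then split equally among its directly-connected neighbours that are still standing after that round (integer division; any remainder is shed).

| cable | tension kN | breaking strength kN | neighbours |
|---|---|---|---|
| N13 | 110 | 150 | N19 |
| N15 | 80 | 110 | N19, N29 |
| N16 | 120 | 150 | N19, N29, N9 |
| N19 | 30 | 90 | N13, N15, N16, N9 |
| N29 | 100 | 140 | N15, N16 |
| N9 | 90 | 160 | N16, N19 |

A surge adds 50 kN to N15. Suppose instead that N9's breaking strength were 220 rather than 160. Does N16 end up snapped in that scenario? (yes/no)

yes

With N9's breaking strength at 220:
Round 1 — N15 at 130 > 110. N15 snaps.
  N15 sheds 130 kN to N19, N29: 65 each.
    N19: 30+65 = 95 > 90
    N29: 100+65 = 165 > 140
Round 2 — N19, N29 snap.
  N19 sheds 95 kN to N13, N16, N9: 31 each (2 lost).
    N13: 110+31 = 141 ≤ 150
    N16: 120+31 = 151 > 150
    N9: 90+31 = 121 ≤ 220
  N29 sheds 165 kN to N16: 165 each.
    N16: 151+165 = 316 > 150
Round 3 — N16 snaps.
  N16 sheds 316 kN to N9: 316 each.
    N9: 121+316 = 437 > 220
Round 4 — N9 snaps.
  N9 sheds 437 kN: no online neighbours, lost.
No further breaks.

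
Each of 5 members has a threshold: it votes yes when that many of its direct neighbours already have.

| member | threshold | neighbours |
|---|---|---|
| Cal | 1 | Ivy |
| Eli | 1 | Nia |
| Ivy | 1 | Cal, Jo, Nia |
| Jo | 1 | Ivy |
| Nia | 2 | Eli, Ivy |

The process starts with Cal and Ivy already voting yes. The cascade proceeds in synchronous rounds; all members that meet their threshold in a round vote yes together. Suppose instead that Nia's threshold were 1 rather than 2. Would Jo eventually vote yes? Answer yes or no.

yes

With Nia's threshold at 1:
Round 1 — Cal, Ivy vote yes (initial).
Round 2 — checking thresholds:
  Jo: 1 of 1 neighbours ≥ 1, votes yes.
  Nia: 1 of 2 neighbours ≥ 1, votes yes.
Round 3 — checking thresholds:
  Eli: 1 of 1 neighbours ≥ 1, votes yes.
Round 4 — no new yes votes; cascade stops.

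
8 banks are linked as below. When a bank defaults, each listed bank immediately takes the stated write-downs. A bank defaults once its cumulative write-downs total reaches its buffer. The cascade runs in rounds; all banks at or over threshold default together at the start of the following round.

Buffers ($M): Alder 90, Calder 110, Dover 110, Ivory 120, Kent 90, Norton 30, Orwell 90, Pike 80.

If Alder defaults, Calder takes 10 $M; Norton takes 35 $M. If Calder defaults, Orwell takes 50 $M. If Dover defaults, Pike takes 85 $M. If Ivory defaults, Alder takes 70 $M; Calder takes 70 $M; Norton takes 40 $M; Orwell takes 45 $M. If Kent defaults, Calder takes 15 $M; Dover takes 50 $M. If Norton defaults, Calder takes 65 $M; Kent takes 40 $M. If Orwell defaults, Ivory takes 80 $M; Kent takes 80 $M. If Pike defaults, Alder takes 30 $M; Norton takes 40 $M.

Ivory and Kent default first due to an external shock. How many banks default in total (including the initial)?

5

Round 1 — Ivory, Kent default (initial).
  Alder: +70 → 70 < 90
  Calder: +70+15 → 85 < 110
  Dover: +50 → 50 < 110
  Norton: +40 → 40 ≥ 30
  Orwell: +45 → 45 < 90
Round 2 — Norton defaults.
  Calder: +65 → 150 ≥ 110
Round 3 — Calder defaults.
  Orwell: +50 → 95 ≥ 90
Round 4 — Orwell defaults.
No further defaults.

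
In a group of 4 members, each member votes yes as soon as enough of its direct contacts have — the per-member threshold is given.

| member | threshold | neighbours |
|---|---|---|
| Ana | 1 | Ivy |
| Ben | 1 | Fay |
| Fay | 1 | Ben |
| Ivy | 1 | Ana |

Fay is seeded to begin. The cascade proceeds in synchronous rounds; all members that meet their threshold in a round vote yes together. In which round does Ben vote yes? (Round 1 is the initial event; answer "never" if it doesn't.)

2

Round 1 — Fay votes yes (initial).
Round 2 — checking thresholds:
  Ben: 1 of 1 neighbours ≥ 1, votes yes.
Round 3 — no new yes votes; cascade stops.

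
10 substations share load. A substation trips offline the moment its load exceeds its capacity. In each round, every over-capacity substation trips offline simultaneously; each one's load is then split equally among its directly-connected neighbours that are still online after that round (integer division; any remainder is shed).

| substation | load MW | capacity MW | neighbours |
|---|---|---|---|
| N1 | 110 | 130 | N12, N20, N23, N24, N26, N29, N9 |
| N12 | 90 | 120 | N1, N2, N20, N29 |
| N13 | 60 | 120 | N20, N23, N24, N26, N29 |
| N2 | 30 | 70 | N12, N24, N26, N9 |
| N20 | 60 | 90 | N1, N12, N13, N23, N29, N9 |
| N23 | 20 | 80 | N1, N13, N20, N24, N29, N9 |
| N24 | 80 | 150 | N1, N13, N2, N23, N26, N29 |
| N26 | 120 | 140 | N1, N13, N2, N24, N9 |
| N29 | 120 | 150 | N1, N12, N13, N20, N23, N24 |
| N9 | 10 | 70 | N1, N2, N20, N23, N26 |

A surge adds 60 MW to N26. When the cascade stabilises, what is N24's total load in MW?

140

Round 1 — N26 at 180 > 140. N26 trips offline.
  N26 sheds 180 MW to N1, N13, N2, N24, N9: 36 each.
    N1: 110+36 = 146 > 130
    N13: 60+36 = 96 ≤ 120
    N2: 30+36 = 66 ≤ 70
    N24: 80+36 = 116 ≤ 150
    N9: 10+36 = 46 ≤ 70
Round 2 — N1 trips offline.
  N1 sheds 146 MW to N12, N20, N23, N24, N29, N9: 24 each (2 lost).
    N12: 90+24 = 114 ≤ 120
    N20: 60+24 = 84 ≤ 90
    N23: 20+24 = 44 ≤ 80
    N24: 116+24 = 140 ≤ 150
    N29: 120+24 = 144 ≤ 150
    N9: 46+24 = 70 ≤ 70
No further trips.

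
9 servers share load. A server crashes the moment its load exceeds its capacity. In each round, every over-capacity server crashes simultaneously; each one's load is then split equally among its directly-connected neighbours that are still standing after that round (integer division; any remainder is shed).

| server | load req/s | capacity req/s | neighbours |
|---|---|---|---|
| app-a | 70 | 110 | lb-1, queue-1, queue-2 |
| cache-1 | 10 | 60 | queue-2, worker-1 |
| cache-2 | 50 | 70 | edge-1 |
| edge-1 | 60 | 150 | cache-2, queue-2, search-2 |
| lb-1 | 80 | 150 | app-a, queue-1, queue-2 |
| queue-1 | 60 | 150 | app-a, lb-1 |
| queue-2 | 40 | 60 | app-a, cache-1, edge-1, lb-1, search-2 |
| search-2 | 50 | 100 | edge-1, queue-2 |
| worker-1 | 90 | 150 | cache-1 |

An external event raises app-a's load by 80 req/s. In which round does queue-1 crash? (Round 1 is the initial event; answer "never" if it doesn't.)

4

Round 1 — app-a at 150 > 110. app-a crashes.
  app-a sheds 150 req/s to lb-1, queue-1, queue-2: 50 each.
    lb-1: 80+50 = 130 ≤ 150
    queue-1: 60+50 = 110 ≤ 150
    queue-2: 40+50 = 90 > 60
Round 2 — queue-2 crashes.
  queue-2 sheds 90 req/s to cache-1, edge-1, lb-1, search-2: 22 each (2 lost).
    cache-1: 10+22 = 32 ≤ 60
    edge-1: 60+22 = 82 ≤ 150
    lb-1: 130+22 = 152 > 150
    search-2: 50+22 = 72 ≤ 100
Round 3 — lb-1 crashes.
  lb-1 sheds 152 req/s to queue-1: 152 each.
    queue-1: 110+152 = 262 > 150
Round 4 — queue-1 crashes.
  queue-1 sheds 262 req/s: no online neighbours, lost.
No further crashes.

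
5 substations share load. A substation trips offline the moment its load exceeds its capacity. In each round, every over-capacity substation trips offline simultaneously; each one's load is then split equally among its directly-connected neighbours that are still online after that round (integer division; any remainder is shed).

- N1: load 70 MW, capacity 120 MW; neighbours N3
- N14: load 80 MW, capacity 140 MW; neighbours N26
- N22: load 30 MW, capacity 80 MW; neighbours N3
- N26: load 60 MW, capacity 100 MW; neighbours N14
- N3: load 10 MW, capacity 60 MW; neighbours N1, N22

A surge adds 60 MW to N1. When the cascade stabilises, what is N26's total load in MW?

60

Round 1 — N1 at 130 > 120. N1 trips offline.
  N1 sheds 130 MW to N3: 130 each.
    N3: 10+130 = 140 > 60
Round 2 — N3 trips offline.
  N3 sheds 140 MW to N22: 140 each.
    N22: 30+140 = 170 > 80
Round 3 — N22 trips offline.
  N22 sheds 170 MW: no online neighbours, lost.
No further trips.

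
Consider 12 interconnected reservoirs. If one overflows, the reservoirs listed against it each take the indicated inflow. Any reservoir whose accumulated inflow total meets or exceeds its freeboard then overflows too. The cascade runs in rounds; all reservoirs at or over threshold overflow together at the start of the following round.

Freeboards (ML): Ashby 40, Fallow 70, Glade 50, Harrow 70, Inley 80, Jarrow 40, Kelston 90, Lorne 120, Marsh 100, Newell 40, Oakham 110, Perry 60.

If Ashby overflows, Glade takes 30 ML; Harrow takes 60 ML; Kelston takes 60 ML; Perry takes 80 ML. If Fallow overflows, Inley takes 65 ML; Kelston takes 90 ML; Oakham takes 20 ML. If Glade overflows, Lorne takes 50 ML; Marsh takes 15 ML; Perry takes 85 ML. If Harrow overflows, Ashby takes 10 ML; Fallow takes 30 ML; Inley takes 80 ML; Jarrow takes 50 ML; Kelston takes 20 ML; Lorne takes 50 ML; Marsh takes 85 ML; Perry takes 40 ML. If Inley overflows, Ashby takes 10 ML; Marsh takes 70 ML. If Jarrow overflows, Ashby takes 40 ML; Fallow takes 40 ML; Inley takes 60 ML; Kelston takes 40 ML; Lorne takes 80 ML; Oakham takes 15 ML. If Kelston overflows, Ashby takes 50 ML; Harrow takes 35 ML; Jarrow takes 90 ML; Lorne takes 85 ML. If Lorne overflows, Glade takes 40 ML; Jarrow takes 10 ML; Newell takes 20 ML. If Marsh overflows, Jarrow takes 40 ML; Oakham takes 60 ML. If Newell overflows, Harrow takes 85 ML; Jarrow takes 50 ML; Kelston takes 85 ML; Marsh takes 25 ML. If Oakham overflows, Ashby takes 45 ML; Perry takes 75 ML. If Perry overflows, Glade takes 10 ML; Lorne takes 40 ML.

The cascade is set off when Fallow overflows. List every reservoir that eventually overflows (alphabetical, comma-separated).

Ashby, Fallow, Glade, Harrow, Inley, Jarrow, Kelston, Lorne, Marsh, Perry

Round 1 — Fallow overflows (initial).
  Inley: +65 → 65 < 80
  Kelston: +90 → 90 ≥ 90
  Oakham: +20 → 20 < 110
Round 2 — Kelston overflows.
  Ashby: +50 → 50 ≥ 40
  Harrow: +35 → 35 < 70
  Jarrow: +90 → 90 ≥ 40
  Lorne: +85 → 85 < 120
Round 3 — Ashby, Jarrow overflow.
  Glade: +30 → 30 < 50
  Harrow: +60 → 95 ≥ 70
  Inley: +60 → 125 ≥ 80
  Lorne: +80 → 165 ≥ 120
  Oakham: +15 → 35 < 110
  Perry: +80 → 80 ≥ 60
Round 4 — Harrow, Inley, Lorne, Perry overflow.
  Glade: +40+10 → 80 ≥ 50
  Marsh: +85+70 → 155 ≥ 100
  Newell: +20 → 20 < 40
Round 5 — Glade, Marsh overflow.
  Oakham: +60 → 95 < 110
No further overflows.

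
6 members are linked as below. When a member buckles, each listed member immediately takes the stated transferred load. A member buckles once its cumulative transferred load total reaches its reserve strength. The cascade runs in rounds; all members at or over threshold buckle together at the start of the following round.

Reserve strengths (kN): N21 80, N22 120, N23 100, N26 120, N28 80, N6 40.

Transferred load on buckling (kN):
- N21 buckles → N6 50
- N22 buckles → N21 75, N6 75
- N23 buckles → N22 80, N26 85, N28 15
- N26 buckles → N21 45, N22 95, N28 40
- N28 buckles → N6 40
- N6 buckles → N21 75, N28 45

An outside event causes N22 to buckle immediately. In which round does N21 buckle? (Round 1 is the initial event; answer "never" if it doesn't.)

3

Round 1 — N22 buckles (initial).
  N21: +75 → 75 < 80
  N6: +75 → 75 ≥ 40
Round 2 — N6 buckles.
  N21: +75 → 150 ≥ 80
  N28: +45 → 45 < 80
Round 3 — N21 buckles.
No further bucklings.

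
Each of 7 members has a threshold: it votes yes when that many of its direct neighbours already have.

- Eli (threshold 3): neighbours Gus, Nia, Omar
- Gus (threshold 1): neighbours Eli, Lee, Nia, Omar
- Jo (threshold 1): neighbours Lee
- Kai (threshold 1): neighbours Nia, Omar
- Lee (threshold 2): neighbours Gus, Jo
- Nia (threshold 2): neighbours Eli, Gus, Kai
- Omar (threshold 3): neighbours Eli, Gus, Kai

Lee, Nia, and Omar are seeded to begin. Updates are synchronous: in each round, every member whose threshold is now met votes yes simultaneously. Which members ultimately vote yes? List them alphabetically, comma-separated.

Eli, Gus, Jo, Kai, Lee, Nia, Omar

Round 1 — Lee, Nia, Omar vote yes (initial).
Round 2 — checking thresholds:
  Eli: 2 of 3 neighbours < 3, holds.
  Gus: 3 of 4 neighbours ≥ 1, votes yes.
  Jo: 1 of 1 neighbours ≥ 1, votes yes.
  Kai: 2 of 2 neighbours ≥ 1, votes yes.
Round 3 — checking thresholds:
  Eli: 3 of 3 neighbours ≥ 3, votes yes.
Round 4 — no new yes votes; cascade stops.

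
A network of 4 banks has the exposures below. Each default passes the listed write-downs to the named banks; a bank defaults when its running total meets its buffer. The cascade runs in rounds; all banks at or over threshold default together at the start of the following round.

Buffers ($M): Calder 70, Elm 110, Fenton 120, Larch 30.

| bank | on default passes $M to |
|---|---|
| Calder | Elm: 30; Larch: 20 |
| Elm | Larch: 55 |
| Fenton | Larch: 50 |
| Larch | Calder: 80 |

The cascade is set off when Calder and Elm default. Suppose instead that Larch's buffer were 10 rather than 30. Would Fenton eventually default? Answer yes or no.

With Larch's buffer at 10:
Round 1 — Calder, Elm default (initial).
  Larch: +20+55 → 75 ≥ 10
Round 2 — Larch defaults.
No further defaults.

no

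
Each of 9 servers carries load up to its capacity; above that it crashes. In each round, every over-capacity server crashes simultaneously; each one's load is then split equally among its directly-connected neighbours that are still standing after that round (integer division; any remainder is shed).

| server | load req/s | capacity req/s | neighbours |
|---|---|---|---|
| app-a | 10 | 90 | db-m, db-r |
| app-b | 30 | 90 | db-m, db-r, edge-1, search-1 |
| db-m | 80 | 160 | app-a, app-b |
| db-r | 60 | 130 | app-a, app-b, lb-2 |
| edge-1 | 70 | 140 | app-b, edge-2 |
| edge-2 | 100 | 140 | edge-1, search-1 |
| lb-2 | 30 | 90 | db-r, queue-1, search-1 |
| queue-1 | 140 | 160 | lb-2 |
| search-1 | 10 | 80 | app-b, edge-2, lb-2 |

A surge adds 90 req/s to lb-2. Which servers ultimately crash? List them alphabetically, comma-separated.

Round 1 — lb-2 at 120 > 90. lb-2 crashes.
  lb-2 sheds 120 req/s to db-r, queue-1, search-1: 40 each.
    db-r: 60+40 = 100 ≤ 130
    queue-1: 140+40 = 180 > 160
    search-1: 10+40 = 50 ≤ 80
Round 2 — queue-1 crashes.
  queue-1 sheds 180 req/s: no online neighbours, lost.
No further crashes.

lb-2, queue-1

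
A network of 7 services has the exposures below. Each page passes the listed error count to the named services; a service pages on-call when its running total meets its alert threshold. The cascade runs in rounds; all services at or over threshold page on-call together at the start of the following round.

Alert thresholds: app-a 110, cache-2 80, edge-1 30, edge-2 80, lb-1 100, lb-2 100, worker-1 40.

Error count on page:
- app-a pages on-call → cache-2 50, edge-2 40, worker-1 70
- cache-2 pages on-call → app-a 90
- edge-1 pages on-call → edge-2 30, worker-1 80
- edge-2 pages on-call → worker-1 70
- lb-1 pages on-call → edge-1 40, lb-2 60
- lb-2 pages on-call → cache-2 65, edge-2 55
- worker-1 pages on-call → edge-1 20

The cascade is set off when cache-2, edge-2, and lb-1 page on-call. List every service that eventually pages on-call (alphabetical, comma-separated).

cache-2, edge-1, edge-2, lb-1, worker-1

Round 1 — cache-2, edge-2, lb-1 page on-call (initial).
  app-a: +90 → 90 < 110
  edge-1: +40 → 40 ≥ 30
  lb-2: +60 → 60 < 100
  worker-1: +70 → 70 ≥ 40
Round 2 — edge-1, worker-1 page on-call.
No further pages.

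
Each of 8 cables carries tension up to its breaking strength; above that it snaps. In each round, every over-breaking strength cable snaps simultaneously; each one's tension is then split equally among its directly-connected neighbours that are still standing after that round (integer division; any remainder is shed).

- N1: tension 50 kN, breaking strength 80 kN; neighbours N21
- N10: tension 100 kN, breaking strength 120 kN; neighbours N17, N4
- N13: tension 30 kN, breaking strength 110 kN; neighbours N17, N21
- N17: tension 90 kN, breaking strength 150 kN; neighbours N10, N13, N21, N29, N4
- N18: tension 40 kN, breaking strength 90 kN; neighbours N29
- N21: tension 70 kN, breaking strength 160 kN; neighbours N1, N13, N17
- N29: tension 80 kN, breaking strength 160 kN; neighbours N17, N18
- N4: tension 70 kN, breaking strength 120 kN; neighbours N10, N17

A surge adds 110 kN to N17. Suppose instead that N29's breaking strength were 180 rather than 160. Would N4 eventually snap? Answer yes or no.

With N29's breaking strength at 180:
Round 1 — N17 at 200 > 150. N17 snaps.
  N17 sheds 200 kN to N10, N13, N21, N29, N4: 40 each.
    N10: 100+40 = 140 > 120
    N13: 30+40 = 70 ≤ 110
    N21: 70+40 = 110 ≤ 160
    N29: 80+40 = 120 ≤ 180
    N4: 70+40 = 110 ≤ 120
Round 2 — N10 snaps.
  N10 sheds 140 kN to N4: 140 each.
    N4: 110+140 = 250 > 120
Round 3 — N4 snaps.
  N4 sheds 250 kN: no online neighbours, lost.
No further breaks.

yes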